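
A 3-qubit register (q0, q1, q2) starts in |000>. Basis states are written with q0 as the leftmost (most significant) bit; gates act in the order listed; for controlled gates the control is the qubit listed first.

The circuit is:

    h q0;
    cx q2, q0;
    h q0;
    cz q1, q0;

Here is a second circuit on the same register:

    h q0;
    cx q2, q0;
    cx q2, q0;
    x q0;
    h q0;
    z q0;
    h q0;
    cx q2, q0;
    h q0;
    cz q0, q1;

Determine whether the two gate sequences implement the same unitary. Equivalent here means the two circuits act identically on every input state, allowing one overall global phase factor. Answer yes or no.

Yes: on every input state the two circuits agree up to one overall phase factor.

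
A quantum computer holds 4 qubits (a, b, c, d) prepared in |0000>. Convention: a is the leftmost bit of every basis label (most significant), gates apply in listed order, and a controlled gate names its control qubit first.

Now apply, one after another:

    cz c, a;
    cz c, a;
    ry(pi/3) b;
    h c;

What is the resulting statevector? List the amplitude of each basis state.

After the circuit, the state carries amplitude sqrt(6)/4 on |0000>, sqrt(6)/4 on |0010>, sqrt(2)/4 on |0100>, sqrt(2)/4 on |0110>, and 0 on every other basis state. Key observation: gates 1-2 undo each other exactly, leaving only the rest of the circuit to track.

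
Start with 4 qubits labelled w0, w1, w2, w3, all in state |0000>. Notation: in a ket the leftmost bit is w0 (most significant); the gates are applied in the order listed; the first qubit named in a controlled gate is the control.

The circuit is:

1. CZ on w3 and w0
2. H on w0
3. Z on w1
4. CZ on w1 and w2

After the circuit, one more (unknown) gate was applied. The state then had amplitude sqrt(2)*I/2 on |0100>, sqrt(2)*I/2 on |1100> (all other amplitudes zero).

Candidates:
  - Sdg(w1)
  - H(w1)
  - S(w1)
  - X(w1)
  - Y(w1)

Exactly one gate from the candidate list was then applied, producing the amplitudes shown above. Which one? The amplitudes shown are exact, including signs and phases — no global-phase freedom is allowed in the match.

The unique candidate consistent with the amplitudes is Y(w1).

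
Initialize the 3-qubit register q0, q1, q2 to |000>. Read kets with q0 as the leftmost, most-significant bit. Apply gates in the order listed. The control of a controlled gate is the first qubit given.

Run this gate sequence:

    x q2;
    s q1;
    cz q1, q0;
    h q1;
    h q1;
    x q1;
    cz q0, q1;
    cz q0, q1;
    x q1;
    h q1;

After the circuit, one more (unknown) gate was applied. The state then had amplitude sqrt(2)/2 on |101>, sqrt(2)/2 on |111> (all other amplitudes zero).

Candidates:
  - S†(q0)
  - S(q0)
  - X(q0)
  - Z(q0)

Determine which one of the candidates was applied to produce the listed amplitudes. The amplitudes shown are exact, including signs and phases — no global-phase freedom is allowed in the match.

The applied gate was X(q0). Key observation: gates 5-10 undo each other exactly, leaving only the rest of the circuit to track.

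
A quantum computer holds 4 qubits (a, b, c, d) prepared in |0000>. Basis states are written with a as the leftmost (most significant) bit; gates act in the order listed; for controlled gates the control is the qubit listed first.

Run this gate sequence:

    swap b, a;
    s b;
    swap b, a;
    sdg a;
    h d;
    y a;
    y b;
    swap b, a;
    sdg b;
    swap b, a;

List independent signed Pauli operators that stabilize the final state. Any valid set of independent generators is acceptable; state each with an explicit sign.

One valid set of independent stabilizer generators is +IIIX, -ZIII, -IZII, +IIZI (any independent generating set of the same group is equally correct).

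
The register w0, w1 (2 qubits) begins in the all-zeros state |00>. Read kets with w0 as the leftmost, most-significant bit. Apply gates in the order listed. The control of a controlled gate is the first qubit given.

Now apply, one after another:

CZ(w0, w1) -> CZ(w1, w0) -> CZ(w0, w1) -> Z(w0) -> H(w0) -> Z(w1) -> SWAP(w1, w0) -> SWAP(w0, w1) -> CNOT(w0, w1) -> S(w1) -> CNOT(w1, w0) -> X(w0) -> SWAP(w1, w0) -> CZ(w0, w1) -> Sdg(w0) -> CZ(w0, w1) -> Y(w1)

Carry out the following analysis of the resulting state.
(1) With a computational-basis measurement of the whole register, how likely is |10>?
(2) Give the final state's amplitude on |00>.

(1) The probability of measuring |10> is 1/2.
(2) The amplitude on |00> is -sqrt(2)*I/2.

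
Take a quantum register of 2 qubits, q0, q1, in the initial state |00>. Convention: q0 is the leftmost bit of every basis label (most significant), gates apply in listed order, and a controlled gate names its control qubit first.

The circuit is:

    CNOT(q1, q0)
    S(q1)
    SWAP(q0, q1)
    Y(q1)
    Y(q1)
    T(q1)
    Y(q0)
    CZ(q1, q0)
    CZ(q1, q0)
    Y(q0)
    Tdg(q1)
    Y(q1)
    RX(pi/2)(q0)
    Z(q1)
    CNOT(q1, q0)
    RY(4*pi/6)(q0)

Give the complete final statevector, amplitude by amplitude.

The final amplitudes are 0 on |00>, -sqrt(2)/4 + sqrt(6)*I/4 on |01>, 0 on |10>, -sqrt(6)/4 - sqrt(2)*I/4 on |11>. Key observation: the block from step 5 through step 12 cancels to the identity and can be dropped.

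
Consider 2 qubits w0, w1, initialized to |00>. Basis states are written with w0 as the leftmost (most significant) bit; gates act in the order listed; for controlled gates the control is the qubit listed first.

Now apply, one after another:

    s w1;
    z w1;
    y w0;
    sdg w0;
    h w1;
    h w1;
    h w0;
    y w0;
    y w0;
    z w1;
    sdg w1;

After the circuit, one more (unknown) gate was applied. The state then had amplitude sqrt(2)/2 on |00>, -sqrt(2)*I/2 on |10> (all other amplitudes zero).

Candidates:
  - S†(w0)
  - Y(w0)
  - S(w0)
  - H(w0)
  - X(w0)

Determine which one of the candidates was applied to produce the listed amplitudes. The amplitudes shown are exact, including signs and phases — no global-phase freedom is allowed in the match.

It was S(w0) that produced the state shown.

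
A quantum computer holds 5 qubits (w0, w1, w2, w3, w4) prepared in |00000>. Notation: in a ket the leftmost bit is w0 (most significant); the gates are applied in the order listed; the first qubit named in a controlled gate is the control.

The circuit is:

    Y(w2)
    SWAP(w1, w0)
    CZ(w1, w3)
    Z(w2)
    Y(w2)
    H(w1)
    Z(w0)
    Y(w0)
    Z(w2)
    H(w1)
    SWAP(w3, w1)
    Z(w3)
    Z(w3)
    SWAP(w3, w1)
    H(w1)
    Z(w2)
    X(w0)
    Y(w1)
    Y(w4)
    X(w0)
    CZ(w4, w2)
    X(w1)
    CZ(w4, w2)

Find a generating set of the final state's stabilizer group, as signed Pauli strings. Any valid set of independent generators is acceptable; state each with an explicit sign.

The final state is stabilized by the group generated by -IXIII, -ZIIII, +IIZII, +IIIZI, -IIIIZ; other independent generating sets are equally valid. Key observation: gates 9-16 undo each other exactly, leaving only the rest of the circuit to track.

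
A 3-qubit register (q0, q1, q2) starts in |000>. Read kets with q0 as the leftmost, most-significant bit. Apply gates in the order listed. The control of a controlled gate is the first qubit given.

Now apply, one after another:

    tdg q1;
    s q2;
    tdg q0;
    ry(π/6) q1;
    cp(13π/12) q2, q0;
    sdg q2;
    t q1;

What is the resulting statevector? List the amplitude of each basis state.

After the circuit, the state carries amplitude sqrt(2)/4 + sqrt(6)/4 on |000>, (-sqrt(2) + sqrt(6))*exp(I*pi/4)/4 on |010>, and 0 on every other basis state.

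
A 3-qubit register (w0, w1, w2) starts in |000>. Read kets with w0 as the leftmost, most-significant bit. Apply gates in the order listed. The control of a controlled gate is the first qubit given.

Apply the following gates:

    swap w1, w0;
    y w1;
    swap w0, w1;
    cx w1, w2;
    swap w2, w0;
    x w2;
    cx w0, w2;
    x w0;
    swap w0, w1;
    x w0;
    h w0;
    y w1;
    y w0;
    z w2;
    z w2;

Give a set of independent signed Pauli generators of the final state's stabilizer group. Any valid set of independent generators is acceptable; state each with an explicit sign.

The stabilizer group can be generated by +XII, +IZI, +IIZ, among other valid generating sets.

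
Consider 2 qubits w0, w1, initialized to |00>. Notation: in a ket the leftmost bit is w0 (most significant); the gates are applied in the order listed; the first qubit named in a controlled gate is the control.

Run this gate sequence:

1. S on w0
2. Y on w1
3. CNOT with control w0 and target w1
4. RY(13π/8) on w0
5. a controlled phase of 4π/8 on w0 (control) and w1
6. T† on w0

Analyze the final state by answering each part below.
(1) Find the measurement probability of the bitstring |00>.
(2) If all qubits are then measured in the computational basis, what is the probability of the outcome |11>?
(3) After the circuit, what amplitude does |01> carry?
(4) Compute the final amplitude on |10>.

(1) A full measurement returns |00> with probability 0.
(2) The probability of measuring |11> is sin(3*pi/16)**2.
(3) |01> carries amplitude -I*cos(3*pi/16) in the final state.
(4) The final state's coefficient on |10> equals 0.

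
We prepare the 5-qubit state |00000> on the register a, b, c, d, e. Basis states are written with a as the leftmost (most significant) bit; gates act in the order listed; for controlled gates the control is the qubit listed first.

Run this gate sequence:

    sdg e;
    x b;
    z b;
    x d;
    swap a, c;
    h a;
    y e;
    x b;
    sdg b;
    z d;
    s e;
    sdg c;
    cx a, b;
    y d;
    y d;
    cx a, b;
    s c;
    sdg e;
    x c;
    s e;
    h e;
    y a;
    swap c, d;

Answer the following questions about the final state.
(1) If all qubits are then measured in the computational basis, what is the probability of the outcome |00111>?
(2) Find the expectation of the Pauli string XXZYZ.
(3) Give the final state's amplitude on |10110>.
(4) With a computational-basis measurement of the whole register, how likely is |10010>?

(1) A full measurement returns |00111> with probability 1/4. Key observation: steps 11-18 multiply out to the identity, so the circuit reduces to the remaining gates.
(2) In the final state, XXZYZ has expectation 0.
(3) The amplitude on |10110> is -I/2.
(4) A full measurement returns |10010> with probability 0.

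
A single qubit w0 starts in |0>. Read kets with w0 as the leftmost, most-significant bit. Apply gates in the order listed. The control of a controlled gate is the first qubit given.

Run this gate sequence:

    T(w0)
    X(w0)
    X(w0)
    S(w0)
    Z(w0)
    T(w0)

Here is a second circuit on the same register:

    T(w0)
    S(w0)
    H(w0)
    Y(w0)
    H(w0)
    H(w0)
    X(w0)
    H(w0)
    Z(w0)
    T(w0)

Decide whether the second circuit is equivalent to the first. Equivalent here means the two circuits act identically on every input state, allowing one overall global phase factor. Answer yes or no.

No — the two circuits implement different unitaries, even allowing a global phase.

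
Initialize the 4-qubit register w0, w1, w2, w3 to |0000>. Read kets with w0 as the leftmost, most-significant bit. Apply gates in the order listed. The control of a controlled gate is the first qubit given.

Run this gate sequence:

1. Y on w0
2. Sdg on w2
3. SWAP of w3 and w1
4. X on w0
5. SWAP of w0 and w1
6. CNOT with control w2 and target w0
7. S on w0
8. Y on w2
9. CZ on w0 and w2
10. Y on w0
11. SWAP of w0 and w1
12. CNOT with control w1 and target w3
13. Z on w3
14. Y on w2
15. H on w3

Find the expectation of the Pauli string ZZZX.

The expectation value of ZZZX is 1.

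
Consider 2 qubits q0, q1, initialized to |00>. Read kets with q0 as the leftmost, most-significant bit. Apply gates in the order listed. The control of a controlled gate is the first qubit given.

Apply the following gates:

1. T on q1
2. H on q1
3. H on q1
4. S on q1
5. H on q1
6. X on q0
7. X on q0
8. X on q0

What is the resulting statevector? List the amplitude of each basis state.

The resulting statevector has amplitude 0 on |00>, 0 on |01>, sqrt(2)/2 on |10>, sqrt(2)/2 on |11>. Key observation: gates 6-7 undo each other exactly, leaving only the rest of the circuit to track.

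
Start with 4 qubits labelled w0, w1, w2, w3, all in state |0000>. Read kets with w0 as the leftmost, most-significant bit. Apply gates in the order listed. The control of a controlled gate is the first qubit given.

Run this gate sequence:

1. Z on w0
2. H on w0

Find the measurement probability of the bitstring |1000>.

The probability of measuring |1000> is 1/2.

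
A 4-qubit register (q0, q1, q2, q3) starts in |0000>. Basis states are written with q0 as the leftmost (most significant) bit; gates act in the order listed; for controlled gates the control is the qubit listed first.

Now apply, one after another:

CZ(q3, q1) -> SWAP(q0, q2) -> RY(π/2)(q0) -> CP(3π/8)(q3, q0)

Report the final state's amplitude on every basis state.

The resulting statevector has amplitude sqrt(2)/2 on |0000>, sqrt(2)/2 on |1000>, and 0 on every other basis state.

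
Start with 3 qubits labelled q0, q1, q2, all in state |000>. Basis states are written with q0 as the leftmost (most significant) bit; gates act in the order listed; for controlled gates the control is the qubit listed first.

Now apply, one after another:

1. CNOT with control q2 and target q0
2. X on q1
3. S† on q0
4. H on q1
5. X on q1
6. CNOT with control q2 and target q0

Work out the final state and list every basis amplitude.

After the circuit, the state carries amplitude -sqrt(2)/2 on |000>, sqrt(2)/2 on |010>, and 0 on every other basis state.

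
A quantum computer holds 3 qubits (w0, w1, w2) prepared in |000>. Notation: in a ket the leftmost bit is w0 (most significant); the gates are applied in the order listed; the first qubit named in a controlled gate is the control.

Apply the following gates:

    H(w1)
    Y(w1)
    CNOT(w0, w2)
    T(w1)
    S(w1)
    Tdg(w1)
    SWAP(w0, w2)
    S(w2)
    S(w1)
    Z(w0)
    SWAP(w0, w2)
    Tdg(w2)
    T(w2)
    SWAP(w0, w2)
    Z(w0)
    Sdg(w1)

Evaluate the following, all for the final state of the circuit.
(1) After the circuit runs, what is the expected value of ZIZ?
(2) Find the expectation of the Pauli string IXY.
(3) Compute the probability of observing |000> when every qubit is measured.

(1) In the final state, ZIZ has expectation 1. Key observation: steps 9-16 multiply out to the identity, so the circuit reduces to the remaining gates.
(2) The expectation value of IXY is 0.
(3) Outcome |000> occurs with probability 1/2.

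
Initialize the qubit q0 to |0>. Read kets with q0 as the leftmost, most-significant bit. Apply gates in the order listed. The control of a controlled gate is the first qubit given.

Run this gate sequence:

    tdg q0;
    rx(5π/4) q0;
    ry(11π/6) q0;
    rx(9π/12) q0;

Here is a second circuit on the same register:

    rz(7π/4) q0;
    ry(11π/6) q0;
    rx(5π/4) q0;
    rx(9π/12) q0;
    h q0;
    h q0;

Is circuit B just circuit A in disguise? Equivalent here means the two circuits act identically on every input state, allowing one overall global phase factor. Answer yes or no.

No, they are not equivalent — no single phase factor reconciles the two unitaries.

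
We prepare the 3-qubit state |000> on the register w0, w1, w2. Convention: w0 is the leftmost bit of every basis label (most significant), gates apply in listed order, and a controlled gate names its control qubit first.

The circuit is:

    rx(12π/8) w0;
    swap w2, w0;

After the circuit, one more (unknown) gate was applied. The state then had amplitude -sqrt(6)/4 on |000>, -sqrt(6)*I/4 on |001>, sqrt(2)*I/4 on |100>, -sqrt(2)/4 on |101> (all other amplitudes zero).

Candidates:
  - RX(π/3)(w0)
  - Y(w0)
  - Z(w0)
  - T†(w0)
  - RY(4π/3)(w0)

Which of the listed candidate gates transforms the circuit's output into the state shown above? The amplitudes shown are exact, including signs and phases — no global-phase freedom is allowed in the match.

The unique candidate consistent with the amplitudes is RX(π/3)(w0).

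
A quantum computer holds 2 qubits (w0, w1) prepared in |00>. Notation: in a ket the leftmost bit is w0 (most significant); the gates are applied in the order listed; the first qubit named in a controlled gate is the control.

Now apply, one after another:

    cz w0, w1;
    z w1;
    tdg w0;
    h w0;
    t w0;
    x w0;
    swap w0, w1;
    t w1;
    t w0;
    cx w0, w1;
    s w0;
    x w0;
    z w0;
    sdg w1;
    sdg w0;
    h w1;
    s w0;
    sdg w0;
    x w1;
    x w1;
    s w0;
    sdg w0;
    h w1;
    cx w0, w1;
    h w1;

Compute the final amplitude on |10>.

The amplitude on |10> is (1 + I)*exp(I*pi/4)/2.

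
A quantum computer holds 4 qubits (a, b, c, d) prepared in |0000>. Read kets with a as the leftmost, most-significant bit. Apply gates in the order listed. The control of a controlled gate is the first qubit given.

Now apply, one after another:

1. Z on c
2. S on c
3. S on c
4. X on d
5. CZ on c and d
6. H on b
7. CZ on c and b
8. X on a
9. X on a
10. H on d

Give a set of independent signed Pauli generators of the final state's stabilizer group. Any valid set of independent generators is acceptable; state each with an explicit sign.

The stabilizer group can be generated by +IXII, -IIIX, +ZIII, +IIZI, among other valid generating sets.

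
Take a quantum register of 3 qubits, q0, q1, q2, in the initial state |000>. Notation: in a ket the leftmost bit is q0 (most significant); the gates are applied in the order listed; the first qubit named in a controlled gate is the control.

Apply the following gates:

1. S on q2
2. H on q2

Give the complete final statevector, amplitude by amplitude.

The resulting statevector has amplitude sqrt(2)/2 on |000>, sqrt(2)/2 on |001>, and 0 on every other basis state.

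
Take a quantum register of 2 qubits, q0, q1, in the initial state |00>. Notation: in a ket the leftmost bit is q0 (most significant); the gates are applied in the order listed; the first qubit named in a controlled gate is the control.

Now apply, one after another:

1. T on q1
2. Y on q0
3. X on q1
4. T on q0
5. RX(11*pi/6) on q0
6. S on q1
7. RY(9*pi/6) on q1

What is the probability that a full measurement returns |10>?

Outcome |10> occurs with probability sqrt(3)/8 + 1/4.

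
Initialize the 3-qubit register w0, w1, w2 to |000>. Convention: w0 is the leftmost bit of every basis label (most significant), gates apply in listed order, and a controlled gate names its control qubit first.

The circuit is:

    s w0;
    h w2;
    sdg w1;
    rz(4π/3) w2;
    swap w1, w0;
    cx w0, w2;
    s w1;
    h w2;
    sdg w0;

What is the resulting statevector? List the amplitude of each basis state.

After the circuit, the state carries amplitude -1/2 on |000>, (-1 - exp(I*pi/3))*exp(I*pi/3)/2 on |001>, and 0 on every other basis state.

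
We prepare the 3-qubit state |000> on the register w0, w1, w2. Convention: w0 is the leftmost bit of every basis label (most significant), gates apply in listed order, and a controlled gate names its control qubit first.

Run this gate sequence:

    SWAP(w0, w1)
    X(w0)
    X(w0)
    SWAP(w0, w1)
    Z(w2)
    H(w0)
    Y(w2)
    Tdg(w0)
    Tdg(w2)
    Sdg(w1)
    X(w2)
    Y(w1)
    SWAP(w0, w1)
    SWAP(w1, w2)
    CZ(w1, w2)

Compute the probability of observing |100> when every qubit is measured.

A full measurement returns |100> with probability 1/2. Key observation: the block from step 1 through step 4 cancels to the identity and can be dropped.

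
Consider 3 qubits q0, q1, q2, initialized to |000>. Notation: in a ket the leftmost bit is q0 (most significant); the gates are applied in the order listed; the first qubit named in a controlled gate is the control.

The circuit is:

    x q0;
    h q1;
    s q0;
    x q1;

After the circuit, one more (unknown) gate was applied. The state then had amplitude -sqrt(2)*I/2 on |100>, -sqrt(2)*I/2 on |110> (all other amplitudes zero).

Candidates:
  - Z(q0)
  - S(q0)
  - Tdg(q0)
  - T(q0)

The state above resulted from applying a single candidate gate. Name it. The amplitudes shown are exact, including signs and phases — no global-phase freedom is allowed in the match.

The unique candidate consistent with the amplitudes is Z(q0).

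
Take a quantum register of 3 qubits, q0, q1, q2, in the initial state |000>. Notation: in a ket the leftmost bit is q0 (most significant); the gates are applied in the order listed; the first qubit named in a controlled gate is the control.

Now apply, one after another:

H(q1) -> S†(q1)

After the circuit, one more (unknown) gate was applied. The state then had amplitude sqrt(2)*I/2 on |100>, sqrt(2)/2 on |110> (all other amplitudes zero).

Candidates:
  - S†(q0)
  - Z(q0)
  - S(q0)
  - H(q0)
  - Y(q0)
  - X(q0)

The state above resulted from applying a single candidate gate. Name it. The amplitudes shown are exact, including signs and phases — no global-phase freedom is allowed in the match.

The applied gate was Y(q0).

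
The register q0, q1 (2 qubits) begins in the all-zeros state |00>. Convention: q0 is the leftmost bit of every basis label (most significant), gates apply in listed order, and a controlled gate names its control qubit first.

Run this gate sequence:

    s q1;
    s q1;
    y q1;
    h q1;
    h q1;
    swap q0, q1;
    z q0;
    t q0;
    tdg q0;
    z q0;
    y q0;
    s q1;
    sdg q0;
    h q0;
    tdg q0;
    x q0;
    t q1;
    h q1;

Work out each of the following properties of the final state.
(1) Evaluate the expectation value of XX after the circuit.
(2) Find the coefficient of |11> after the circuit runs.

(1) The observable XX averages to sqrt(2)/2.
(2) |11> carries amplitude 1/2 in the final state.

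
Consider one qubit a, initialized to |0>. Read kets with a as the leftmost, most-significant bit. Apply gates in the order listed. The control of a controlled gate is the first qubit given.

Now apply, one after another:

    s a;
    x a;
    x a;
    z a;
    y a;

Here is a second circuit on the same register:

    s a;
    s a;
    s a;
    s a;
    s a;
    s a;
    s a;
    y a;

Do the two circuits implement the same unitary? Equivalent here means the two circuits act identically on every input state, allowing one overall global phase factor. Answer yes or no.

Yes, they are equivalent — the unitaries differ by at most a global phase.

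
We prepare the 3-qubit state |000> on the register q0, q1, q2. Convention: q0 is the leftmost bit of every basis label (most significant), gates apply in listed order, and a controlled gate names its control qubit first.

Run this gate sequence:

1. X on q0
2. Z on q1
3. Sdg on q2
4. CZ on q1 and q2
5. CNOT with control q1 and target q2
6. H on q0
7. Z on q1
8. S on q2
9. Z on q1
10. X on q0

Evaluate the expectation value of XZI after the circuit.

The expectation value of XZI is -1.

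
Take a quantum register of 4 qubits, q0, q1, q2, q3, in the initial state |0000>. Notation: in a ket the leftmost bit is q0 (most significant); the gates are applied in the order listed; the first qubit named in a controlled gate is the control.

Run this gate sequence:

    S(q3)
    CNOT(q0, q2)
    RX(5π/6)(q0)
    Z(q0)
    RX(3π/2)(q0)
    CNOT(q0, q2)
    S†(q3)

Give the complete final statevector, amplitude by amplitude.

The final amplitudes are 1/2 on |0000>, -sqrt(3)*I/2 on |1010>, and 0 on every other basis state.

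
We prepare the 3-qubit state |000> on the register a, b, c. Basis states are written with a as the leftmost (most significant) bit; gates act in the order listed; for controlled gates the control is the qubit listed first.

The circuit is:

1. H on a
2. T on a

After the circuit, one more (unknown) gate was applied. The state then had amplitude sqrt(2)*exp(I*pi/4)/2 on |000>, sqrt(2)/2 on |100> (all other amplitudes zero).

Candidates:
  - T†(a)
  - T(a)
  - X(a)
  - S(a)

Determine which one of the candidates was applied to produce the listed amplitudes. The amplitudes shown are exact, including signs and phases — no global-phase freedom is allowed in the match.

The unique candidate consistent with the amplitudes is X(a).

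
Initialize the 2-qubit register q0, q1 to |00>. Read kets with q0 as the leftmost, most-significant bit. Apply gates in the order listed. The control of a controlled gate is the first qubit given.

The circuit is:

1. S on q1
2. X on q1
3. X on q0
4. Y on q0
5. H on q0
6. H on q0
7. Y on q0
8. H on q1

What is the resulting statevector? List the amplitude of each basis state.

The final amplitudes are 0 on |00>, 0 on |01>, sqrt(2)/2 on |10>, -sqrt(2)/2 on |11>. Key observation: the block from step 4 through step 7 cancels to the identity and can be dropped.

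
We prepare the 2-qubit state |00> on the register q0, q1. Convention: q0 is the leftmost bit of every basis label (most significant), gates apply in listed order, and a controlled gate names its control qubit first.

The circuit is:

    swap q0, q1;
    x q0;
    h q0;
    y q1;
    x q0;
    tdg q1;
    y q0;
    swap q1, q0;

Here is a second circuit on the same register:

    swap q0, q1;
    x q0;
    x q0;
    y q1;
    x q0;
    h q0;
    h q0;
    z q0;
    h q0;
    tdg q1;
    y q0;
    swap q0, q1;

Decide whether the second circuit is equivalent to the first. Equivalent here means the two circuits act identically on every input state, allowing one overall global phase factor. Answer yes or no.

Yes: on every input state the two circuits agree up to one overall phase factor.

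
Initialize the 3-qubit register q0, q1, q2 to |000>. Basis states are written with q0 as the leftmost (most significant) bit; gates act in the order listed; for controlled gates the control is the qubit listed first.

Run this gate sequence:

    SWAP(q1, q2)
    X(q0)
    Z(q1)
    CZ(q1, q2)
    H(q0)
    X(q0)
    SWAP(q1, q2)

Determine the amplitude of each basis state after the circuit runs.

The resulting statevector has amplitude -sqrt(2)/2 on |000>, sqrt(2)/2 on |100>, and 0 on every other basis state.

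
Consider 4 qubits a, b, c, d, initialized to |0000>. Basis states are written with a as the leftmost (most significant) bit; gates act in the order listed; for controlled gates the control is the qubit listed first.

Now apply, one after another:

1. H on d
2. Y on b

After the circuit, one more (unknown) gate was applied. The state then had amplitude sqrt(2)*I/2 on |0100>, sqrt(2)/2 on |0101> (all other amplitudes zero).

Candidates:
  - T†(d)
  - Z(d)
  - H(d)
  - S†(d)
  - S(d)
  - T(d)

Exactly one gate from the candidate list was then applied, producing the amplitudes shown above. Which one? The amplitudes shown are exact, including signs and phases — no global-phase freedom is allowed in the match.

It was S†(d) that produced the state shown.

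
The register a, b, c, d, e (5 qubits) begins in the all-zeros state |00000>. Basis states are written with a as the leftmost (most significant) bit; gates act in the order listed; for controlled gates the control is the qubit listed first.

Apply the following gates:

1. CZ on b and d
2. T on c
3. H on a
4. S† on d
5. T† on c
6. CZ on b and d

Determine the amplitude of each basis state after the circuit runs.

After the circuit, the state carries amplitude sqrt(2)/2 on |00000>, sqrt(2)/2 on |10000>, and 0 on every other basis state.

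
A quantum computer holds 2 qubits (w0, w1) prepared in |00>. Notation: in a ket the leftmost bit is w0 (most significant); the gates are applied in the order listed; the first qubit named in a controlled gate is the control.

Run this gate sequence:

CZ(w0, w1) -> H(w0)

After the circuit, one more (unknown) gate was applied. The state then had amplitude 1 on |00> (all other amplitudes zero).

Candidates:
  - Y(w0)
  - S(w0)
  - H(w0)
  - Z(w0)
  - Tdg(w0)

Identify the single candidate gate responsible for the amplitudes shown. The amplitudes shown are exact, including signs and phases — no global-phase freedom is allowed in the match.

It was H(w0) that produced the state shown.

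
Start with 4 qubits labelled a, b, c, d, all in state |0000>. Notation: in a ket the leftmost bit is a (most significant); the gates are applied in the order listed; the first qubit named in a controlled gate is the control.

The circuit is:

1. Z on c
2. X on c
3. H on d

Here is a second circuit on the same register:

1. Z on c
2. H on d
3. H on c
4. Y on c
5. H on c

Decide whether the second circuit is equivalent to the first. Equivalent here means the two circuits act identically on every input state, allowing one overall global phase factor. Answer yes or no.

No — the two circuits implement different unitaries, even allowing a global phase.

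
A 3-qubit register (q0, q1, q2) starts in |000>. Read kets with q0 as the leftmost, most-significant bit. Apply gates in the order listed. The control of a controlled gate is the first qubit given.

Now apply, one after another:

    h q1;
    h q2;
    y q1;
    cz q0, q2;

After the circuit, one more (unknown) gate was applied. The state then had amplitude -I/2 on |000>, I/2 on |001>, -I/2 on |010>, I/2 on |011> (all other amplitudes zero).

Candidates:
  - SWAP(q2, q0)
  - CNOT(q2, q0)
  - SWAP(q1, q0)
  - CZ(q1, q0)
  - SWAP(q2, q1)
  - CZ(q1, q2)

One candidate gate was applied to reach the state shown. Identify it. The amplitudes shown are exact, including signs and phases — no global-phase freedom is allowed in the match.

The applied gate was SWAP(q2, q1).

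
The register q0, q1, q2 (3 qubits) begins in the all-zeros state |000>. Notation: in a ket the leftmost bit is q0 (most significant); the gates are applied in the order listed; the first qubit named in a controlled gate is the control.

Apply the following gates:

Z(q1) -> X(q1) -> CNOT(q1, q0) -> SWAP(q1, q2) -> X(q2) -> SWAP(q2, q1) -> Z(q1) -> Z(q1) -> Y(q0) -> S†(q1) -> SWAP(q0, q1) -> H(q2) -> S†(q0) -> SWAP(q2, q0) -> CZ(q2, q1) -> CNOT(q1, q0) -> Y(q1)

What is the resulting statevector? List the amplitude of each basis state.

After the circuit, the state carries amplitude sqrt(2)/2 on |010>, sqrt(2)/2 on |110>, and 0 on every other basis state.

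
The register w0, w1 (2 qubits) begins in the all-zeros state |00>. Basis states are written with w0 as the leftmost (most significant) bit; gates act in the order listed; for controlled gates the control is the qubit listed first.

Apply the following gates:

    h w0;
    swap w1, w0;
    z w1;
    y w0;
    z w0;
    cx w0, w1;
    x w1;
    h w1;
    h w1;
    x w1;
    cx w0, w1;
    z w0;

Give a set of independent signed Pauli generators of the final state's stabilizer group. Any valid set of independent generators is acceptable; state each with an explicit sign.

The stabilizer group can be generated by -IX, -ZI, among other valid generating sets. Key observation: gates 5-12 undo each other exactly, leaving only the rest of the circuit to track.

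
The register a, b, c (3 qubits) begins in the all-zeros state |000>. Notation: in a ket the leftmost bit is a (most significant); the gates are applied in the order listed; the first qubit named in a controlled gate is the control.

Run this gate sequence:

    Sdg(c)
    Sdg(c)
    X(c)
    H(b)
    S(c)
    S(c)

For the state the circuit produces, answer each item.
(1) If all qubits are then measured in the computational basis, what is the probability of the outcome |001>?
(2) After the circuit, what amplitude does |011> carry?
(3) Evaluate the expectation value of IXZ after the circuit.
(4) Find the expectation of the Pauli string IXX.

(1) Outcome |001> occurs with probability 1/2.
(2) The amplitude on |011> is -sqrt(2)/2.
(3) The expectation value of IXZ is -1.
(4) In the final state, IXX has expectation 0.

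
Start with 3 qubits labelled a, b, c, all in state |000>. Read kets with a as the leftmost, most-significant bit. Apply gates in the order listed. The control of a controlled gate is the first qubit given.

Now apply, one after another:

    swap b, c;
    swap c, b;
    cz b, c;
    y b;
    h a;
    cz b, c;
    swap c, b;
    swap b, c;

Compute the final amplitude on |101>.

|101> carries amplitude 0 in the final state.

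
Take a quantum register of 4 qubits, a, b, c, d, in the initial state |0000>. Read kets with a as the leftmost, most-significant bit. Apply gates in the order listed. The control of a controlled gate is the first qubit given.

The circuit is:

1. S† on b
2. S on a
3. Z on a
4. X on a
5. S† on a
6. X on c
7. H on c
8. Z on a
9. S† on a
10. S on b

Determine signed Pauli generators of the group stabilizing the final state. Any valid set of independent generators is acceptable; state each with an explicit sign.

One valid set of independent stabilizer generators is -IIXI, -ZIII, +IZII, +IIIZ (any independent generating set of the same group is equally correct).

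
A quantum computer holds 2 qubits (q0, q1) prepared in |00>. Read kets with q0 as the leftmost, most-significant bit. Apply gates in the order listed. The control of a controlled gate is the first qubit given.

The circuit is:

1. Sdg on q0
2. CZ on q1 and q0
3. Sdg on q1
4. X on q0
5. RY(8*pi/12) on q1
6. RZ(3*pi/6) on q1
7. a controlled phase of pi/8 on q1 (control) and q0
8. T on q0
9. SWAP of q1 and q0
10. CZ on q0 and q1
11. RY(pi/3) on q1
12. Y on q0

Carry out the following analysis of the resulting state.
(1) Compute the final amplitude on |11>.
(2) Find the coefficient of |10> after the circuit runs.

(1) The amplitude on |11> is sqrt(3)*I/4.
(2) The final state's coefficient on |10> equals -I/4.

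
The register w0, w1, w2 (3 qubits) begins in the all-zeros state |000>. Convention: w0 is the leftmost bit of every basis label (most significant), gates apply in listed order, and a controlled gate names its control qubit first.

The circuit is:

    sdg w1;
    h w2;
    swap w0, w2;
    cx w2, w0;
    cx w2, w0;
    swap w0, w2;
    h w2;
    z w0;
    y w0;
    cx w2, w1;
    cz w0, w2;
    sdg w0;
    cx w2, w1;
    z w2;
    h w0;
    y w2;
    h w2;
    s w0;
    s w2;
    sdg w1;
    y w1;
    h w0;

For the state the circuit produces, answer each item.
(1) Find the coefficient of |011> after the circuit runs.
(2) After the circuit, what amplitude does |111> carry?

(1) |011> carries amplitude sqrt(2)*(1 + I)/4 in the final state.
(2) The final state's coefficient on |111> equals sqrt(2)*(-1 + I)/4.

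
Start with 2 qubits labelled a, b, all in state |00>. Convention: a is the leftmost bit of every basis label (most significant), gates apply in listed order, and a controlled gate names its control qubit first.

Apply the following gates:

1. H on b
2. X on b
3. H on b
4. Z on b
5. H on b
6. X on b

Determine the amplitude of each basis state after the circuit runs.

The resulting statevector has amplitude sqrt(2)/2 on |00>, sqrt(2)/2 on |01>, 0 on |10>, 0 on |11>. Key observation: steps 1-4 multiply out to the identity, so the circuit reduces to the remaining gates.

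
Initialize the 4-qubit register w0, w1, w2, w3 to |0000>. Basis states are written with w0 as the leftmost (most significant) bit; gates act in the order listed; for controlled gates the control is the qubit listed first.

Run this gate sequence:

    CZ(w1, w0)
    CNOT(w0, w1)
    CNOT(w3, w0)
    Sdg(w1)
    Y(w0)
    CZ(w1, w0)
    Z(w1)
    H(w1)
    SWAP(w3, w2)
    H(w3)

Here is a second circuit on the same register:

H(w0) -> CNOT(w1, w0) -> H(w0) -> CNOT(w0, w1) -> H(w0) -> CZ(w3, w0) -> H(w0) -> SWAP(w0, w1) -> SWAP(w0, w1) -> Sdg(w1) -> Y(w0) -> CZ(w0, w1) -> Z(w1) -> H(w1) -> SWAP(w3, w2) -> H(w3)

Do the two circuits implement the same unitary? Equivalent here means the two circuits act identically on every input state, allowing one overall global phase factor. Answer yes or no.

Yes: on every input state the two circuits agree up to one overall phase factor.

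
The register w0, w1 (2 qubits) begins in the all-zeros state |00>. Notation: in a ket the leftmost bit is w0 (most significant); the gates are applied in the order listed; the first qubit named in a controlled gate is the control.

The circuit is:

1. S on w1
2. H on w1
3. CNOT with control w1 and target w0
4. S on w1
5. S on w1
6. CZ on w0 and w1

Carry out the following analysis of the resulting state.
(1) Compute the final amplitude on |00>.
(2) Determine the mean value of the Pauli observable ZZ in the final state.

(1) |00> carries amplitude sqrt(2)/2 in the final state.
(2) The expectation value of ZZ is 1.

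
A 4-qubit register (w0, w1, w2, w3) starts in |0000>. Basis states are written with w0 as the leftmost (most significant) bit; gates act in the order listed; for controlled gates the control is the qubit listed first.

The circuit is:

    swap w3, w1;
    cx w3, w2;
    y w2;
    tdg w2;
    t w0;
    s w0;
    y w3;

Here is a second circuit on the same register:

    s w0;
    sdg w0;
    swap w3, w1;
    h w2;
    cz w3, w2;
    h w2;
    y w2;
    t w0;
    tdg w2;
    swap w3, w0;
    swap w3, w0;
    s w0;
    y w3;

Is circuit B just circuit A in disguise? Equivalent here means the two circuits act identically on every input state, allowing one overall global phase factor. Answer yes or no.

Yes — the two circuits implement the same unitary up to a global phase.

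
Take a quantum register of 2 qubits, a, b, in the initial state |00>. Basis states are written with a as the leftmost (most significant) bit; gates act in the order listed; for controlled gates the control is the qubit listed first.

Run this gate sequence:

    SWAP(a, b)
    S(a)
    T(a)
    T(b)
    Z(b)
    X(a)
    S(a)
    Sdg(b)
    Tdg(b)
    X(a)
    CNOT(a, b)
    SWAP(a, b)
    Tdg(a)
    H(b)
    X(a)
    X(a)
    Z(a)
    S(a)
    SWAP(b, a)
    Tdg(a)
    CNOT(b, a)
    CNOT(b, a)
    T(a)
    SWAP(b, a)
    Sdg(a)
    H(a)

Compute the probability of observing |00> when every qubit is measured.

The probability of measuring |00> is 1/4. Key observation: gates 18-25 undo each other exactly, leaving only the rest of the circuit to track.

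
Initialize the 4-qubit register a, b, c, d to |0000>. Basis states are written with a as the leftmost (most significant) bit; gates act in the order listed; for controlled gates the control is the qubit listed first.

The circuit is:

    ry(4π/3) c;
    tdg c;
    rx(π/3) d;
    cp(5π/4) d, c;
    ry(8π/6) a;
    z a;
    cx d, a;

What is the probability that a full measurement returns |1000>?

A full measurement returns |1000> with probability 9/64.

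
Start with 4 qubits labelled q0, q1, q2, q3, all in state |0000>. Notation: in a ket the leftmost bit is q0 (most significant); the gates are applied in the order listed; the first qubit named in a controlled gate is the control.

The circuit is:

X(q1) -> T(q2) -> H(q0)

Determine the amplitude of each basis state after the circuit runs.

After the circuit, the state carries amplitude sqrt(2)/2 on |0100>, sqrt(2)/2 on |1100>, and 0 on every other basis state.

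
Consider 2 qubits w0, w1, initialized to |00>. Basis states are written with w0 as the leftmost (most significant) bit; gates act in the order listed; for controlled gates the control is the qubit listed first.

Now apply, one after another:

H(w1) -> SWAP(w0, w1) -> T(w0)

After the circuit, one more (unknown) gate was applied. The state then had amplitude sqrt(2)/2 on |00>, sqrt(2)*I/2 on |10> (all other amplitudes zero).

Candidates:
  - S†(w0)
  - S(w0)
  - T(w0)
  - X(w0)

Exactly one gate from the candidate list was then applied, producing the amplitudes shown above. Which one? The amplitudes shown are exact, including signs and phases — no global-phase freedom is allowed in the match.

The unique candidate consistent with the amplitudes is T(w0).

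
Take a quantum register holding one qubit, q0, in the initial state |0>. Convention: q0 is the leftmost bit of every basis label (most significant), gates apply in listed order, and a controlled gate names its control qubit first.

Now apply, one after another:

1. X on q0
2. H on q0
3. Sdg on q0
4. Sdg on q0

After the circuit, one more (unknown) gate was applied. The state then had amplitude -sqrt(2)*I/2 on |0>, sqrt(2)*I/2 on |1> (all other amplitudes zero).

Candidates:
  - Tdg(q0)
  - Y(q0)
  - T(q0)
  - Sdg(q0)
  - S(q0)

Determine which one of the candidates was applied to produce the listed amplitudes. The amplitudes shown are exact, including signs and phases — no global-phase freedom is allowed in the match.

It was Y(q0) that produced the state shown.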